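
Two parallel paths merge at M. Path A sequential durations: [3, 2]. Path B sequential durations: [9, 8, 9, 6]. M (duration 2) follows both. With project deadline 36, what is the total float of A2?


Forward pass: ES(A2) = sum of predecessors on chain A = 3
EF = ES + duration = 3 + 2 = 5
Backward pass: LF(M) = deadline = 36; LS(M) = 36 - 2 = 34
LF(A2) = LS(M) - sum(successors on chain A) = 34 - 0 = 34
LS = LF - duration = 34 - 2 = 32
Total float = LS - ES = 32 - 3 = 29

29


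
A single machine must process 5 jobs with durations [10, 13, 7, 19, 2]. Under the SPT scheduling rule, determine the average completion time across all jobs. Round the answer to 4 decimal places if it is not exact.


Sort jobs by processing time (SPT order): [2, 7, 10, 13, 19]
Compute completion times sequentially:
  Job 1: processing = 2, completes at 2
  Job 2: processing = 7, completes at 9
  Job 3: processing = 10, completes at 19
  Job 4: processing = 13, completes at 32
  Job 5: processing = 19, completes at 51
Sum of completion times = 113
Average completion time = 113/5 = 22.6

22.6


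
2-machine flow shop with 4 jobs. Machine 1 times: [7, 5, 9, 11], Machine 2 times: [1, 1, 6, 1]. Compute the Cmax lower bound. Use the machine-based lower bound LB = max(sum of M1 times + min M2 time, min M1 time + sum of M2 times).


LB1 = sum(M1 times) + min(M2 times) = 32 + 1 = 33
LB2 = min(M1 times) + sum(M2 times) = 5 + 9 = 14
Lower bound = max(LB1, LB2) = max(33, 14) = 33

33


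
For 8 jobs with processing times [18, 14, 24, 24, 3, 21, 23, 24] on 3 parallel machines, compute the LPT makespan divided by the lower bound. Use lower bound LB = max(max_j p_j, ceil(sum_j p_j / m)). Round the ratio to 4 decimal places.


LPT order: [24, 24, 24, 23, 21, 18, 14, 3]
Machine loads after assignment: [47, 48, 56]
LPT makespan = 56
Lower bound = max(max_job, ceil(total/3)) = max(24, 51) = 51
Ratio = 56 / 51 = 1.098

1.098


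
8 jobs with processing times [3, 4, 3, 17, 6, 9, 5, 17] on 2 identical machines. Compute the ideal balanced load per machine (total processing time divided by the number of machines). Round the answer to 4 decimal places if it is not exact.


Total processing time = 3 + 4 + 3 + 17 + 6 + 9 + 5 + 17 = 64
Number of machines = 2
Ideal balanced load = 64 / 2 = 32.0

32.0


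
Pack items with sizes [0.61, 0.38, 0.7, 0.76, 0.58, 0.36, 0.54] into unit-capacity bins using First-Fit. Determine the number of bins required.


Place items sequentially using First-Fit:
  Item 0.61 -> new Bin 1
  Item 0.38 -> Bin 1 (now 0.99)
  Item 0.7 -> new Bin 2
  Item 0.76 -> new Bin 3
  Item 0.58 -> new Bin 4
  Item 0.36 -> Bin 4 (now 0.94)
  Item 0.54 -> new Bin 5
Total bins used = 5

5


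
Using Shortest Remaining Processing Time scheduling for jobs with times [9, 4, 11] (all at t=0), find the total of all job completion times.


Since all jobs arrive at t=0, SRPT equals SPT ordering.
SPT order: [4, 9, 11]
Completion times:
  Job 1: p=4, C=4
  Job 2: p=9, C=13
  Job 3: p=11, C=24
Total completion time = 4 + 13 + 24 = 41

41


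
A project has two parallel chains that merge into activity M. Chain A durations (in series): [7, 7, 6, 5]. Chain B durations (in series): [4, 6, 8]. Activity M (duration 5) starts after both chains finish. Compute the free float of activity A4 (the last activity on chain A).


ES(A4) = sum of predecessors on chain A = 20
EF(A4) = ES + duration = 20 + 5 = 25
Successor of A4 is M. ES(M) = max(sum(A), sum(B)) = max(25, 18) = 25
Free float = ES(successor) - EF(current) = 25 - 25 = 0

0


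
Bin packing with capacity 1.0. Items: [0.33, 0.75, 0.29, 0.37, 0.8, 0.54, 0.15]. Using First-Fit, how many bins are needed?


Place items sequentially using First-Fit:
  Item 0.33 -> new Bin 1
  Item 0.75 -> new Bin 2
  Item 0.29 -> Bin 1 (now 0.62)
  Item 0.37 -> Bin 1 (now 0.99)
  Item 0.8 -> new Bin 3
  Item 0.54 -> new Bin 4
  Item 0.15 -> Bin 2 (now 0.9)
Total bins used = 4

4


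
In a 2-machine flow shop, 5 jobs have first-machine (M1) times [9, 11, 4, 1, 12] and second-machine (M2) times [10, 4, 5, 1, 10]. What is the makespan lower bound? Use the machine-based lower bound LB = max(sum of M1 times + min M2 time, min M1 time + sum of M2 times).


LB1 = sum(M1 times) + min(M2 times) = 37 + 1 = 38
LB2 = min(M1 times) + sum(M2 times) = 1 + 30 = 31
Lower bound = max(LB1, LB2) = max(38, 31) = 38

38


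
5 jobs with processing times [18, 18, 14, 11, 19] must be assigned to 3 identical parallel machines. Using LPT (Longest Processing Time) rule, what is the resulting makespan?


Sort jobs in decreasing order (LPT): [19, 18, 18, 14, 11]
Assign each job to the least loaded machine:
  Machine 1: jobs [19], load = 19
  Machine 2: jobs [18, 14], load = 32
  Machine 3: jobs [18, 11], load = 29
Makespan = max load = 32

32


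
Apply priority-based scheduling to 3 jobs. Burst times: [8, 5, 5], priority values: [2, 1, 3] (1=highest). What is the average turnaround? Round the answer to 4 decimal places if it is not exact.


Sort by priority (ascending = highest first):
Order: [(1, 5), (2, 8), (3, 5)]
Completion times:
  Priority 1, burst=5, C=5
  Priority 2, burst=8, C=13
  Priority 3, burst=5, C=18
Average turnaround = 36/3 = 12.0

12.0


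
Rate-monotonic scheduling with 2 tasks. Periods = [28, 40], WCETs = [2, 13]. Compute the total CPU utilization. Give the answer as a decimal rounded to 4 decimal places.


Compute individual utilizations (exact fractions):
  Task 1: C/T = 2/28 = 1/14 (approx. 0.0714)
  Task 2: C/T = 13/40 (approx. 0.325)
Total utilization U = 1/14 + 13/40 = 111/280
Rounded to 4 decimal places: U = 0.3964
RM (Liu & Layland) bound for 2 tasks = 0.828427; compare with U = 111/280 (approx. 0.396429)
U <= bound, so schedulable by RM sufficient condition.

0.3964


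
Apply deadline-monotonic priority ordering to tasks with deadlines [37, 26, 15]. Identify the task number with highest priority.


Sort tasks by relative deadline (ascending):
  Task 3: deadline = 15
  Task 2: deadline = 26
  Task 1: deadline = 37
Priority order (highest first): [3, 2, 1]
Highest priority task = 3

3


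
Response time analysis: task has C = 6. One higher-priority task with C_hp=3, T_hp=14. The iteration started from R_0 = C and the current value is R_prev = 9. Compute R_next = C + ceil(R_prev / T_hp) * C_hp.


R_next = C + ceil(R_prev / T_hp) * C_hp
ceil(9 / 14) = ceil(0.6429) = 1
Interference = 1 * 3 = 3
R_next = 6 + 3 = 9
R_next = R_prev, so the iteration has converged (response time = 9).

9


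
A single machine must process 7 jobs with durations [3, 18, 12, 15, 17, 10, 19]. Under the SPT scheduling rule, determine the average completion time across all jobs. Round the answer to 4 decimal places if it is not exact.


Sort jobs by processing time (SPT order): [3, 10, 12, 15, 17, 18, 19]
Compute completion times sequentially:
  Job 1: processing = 3, completes at 3
  Job 2: processing = 10, completes at 13
  Job 3: processing = 12, completes at 25
  Job 4: processing = 15, completes at 40
  Job 5: processing = 17, completes at 57
  Job 6: processing = 18, completes at 75
  Job 7: processing = 19, completes at 94
Sum of completion times = 307
Average completion time = 307/7 = 43.8571

43.8571


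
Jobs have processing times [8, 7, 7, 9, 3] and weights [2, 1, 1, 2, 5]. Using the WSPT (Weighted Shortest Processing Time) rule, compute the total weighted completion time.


Compute p/w ratios and sort ascending (WSPT): [(3, 5), (8, 2), (9, 2), (7, 1), (7, 1)]
Compute weighted completion times:
  Job (p=3,w=5): C=3, w*C=5*3=15
  Job (p=8,w=2): C=11, w*C=2*11=22
  Job (p=9,w=2): C=20, w*C=2*20=40
  Job (p=7,w=1): C=27, w*C=1*27=27
  Job (p=7,w=1): C=34, w*C=1*34=34
Total weighted completion time = 138

138


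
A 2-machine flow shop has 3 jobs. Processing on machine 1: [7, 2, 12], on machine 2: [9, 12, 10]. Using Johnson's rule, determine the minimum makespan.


Apply Johnson's rule:
  Group 1 (a <= b): [(2, 2, 12), (1, 7, 9)]
  Group 2 (a > b): [(3, 12, 10)]
Optimal job order: [2, 1, 3]
Schedule:
  Job 2: M1 done at 2, M2 done at 14
  Job 1: M1 done at 9, M2 done at 23
  Job 3: M1 done at 21, M2 done at 33
Makespan = 33

33


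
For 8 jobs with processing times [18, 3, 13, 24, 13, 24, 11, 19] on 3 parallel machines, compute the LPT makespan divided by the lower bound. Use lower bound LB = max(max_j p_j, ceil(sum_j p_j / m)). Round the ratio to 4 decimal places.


LPT order: [24, 24, 19, 18, 13, 13, 11, 3]
Machine loads after assignment: [48, 40, 37]
LPT makespan = 48
Lower bound = max(max_job, ceil(total/3)) = max(24, 42) = 42
Ratio = 48 / 42 = 1.1429

1.1429


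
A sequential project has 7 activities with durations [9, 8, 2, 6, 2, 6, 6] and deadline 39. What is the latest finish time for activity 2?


LF(activity 2) = deadline - sum of successor durations
Successors: activities 3 through 7 with durations [2, 6, 2, 6, 6]
Sum of successor durations = 22
LF = 39 - 22 = 17

17


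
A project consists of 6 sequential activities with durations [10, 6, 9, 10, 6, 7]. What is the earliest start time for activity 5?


Activity 5 starts after activities 1 through 4 complete.
Predecessor durations: [10, 6, 9, 10]
ES = 10 + 6 + 9 + 10 = 35

35


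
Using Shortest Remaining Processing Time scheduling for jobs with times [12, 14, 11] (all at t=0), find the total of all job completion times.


Since all jobs arrive at t=0, SRPT equals SPT ordering.
SPT order: [11, 12, 14]
Completion times:
  Job 1: p=11, C=11
  Job 2: p=12, C=23
  Job 3: p=14, C=37
Total completion time = 11 + 23 + 37 = 71

71


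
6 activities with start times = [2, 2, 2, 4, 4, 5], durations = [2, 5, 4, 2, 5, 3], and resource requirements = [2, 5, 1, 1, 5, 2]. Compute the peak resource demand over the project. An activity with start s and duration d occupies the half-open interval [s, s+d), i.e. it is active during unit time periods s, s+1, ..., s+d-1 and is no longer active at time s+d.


Each activity i is active on [start_i, start_i + duration_i).
Compute total resource usage per time slot:
  t=0: active resources = [], total = 0
  t=1: active resources = [], total = 0
  t=2: active resources = [2, 5, 1], total = 8
  t=3: active resources = [2, 5, 1], total = 8
  t=4: active resources = [5, 1, 1, 5], total = 12
  t=5: active resources = [5, 1, 1, 5, 2], total = 14
  t=6: active resources = [5, 5, 2], total = 12
  t=7: active resources = [5, 2], total = 7
  t=8: active resources = [5], total = 5
Peak resource demand = 14

14


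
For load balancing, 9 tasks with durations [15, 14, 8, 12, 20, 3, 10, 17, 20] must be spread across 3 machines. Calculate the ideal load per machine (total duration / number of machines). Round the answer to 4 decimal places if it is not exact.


Total processing time = 15 + 14 + 8 + 12 + 20 + 3 + 10 + 17 + 20 = 119
Number of machines = 3
Ideal balanced load = 119 / 3 = 39.6667

39.6667


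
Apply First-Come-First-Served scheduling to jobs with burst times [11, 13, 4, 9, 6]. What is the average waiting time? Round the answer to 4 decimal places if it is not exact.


FCFS order (as given): [11, 13, 4, 9, 6]
Waiting times:
  Job 1: wait = 0
  Job 2: wait = 11
  Job 3: wait = 24
  Job 4: wait = 28
  Job 5: wait = 37
Sum of waiting times = 100
Average waiting time = 100/5 = 20.0

20.0


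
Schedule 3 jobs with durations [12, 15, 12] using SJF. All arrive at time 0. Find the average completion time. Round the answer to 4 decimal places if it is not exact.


SJF order (ascending): [12, 12, 15]
Completion times:
  Job 1: burst=12, C=12
  Job 2: burst=12, C=24
  Job 3: burst=15, C=39
Average completion = 75/3 = 25.0

25.0


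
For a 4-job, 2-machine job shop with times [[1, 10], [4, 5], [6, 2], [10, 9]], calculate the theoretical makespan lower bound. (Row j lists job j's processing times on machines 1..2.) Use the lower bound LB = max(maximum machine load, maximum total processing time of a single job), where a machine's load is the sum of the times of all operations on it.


Machine loads:
  Machine 1: 1 + 4 + 6 + 10 = 21
  Machine 2: 10 + 5 + 2 + 9 = 26
Max machine load = 26
Job totals:
  Job 1: 11
  Job 2: 9
  Job 3: 8
  Job 4: 19
Max job total = 19
Lower bound = max(26, 19) = 26

26


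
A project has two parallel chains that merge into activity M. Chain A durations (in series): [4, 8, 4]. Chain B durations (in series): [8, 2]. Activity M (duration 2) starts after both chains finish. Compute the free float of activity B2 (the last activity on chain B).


ES(B2) = sum of predecessors on chain B = 8
EF(B2) = ES + duration = 8 + 2 = 10
Successor of B2 is M. ES(M) = max(sum(A), sum(B)) = max(16, 10) = 16
Free float = ES(successor) - EF(current) = 16 - 10 = 6

6


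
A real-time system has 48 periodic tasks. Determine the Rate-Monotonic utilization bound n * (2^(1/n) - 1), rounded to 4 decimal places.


Compute 2^(1/48) = 1.0145453349
Subtract 1: 1.0145453349 - 1 = 0.0145453349
Multiply by n: 48 * 0.0145453349 = 0.6981760752
Round to 4 dp: 0.6982

0.6982


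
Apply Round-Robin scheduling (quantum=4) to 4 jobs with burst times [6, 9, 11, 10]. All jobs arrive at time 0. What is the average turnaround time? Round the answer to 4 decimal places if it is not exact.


Time quantum = 4
Execution trace:
  J1 runs 4 units, time = 4
  J2 runs 4 units, time = 8
  J3 runs 4 units, time = 12
  J4 runs 4 units, time = 16
  J1 runs 2 units, time = 18
  J2 runs 4 units, time = 22
  J3 runs 4 units, time = 26
  J4 runs 4 units, time = 30
  J2 runs 1 units, time = 31
  J3 runs 3 units, time = 34
  J4 runs 2 units, time = 36
Finish times: [18, 31, 34, 36]
Average turnaround = 119/4 = 29.75

29.75


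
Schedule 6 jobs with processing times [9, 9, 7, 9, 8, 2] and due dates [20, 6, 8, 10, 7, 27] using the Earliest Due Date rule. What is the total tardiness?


Sort by due date (EDD order): [(9, 6), (8, 7), (7, 8), (9, 10), (9, 20), (2, 27)]
Compute completion times and tardiness:
  Job 1: p=9, d=6, C=9, tardiness=max(0,9-6)=3
  Job 2: p=8, d=7, C=17, tardiness=max(0,17-7)=10
  Job 3: p=7, d=8, C=24, tardiness=max(0,24-8)=16
  Job 4: p=9, d=10, C=33, tardiness=max(0,33-10)=23
  Job 5: p=9, d=20, C=42, tardiness=max(0,42-20)=22
  Job 6: p=2, d=27, C=44, tardiness=max(0,44-27)=17
Total tardiness = 91

91


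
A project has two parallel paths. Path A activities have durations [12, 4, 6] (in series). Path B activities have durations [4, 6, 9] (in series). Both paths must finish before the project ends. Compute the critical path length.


Path A total = 12 + 4 + 6 = 22
Path B total = 4 + 6 + 9 = 19
Critical path = longest path = max(22, 19) = 22

22


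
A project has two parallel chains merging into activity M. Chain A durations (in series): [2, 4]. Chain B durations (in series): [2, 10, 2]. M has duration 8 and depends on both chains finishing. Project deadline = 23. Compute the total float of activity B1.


Forward pass: ES(B1) = sum of predecessors on chain B = 0
EF = ES + duration = 0 + 2 = 2
Backward pass: LF(M) = deadline = 23; LS(M) = 23 - 8 = 15
LF(B1) = LS(M) - sum(successors on chain B) = 15 - 12 = 3
LS = LF - duration = 3 - 2 = 1
Total float = LS - ES = 1 - 0 = 1

1


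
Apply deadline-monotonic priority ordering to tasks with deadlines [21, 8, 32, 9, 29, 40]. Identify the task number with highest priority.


Sort tasks by relative deadline (ascending):
  Task 2: deadline = 8
  Task 4: deadline = 9
  Task 1: deadline = 21
  Task 5: deadline = 29
  Task 3: deadline = 32
  Task 6: deadline = 40
Priority order (highest first): [2, 4, 1, 5, 3, 6]
Highest priority task = 2

2


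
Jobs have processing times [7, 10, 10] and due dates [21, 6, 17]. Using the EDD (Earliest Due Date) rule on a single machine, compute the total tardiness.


Sort by due date (EDD order): [(10, 6), (10, 17), (7, 21)]
Compute completion times and tardiness:
  Job 1: p=10, d=6, C=10, tardiness=max(0,10-6)=4
  Job 2: p=10, d=17, C=20, tardiness=max(0,20-17)=3
  Job 3: p=7, d=21, C=27, tardiness=max(0,27-21)=6
Total tardiness = 13

13


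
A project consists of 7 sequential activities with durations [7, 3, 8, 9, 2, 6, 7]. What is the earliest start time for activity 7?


Activity 7 starts after activities 1 through 6 complete.
Predecessor durations: [7, 3, 8, 9, 2, 6]
ES = 7 + 3 + 8 + 9 + 2 + 6 = 35

35


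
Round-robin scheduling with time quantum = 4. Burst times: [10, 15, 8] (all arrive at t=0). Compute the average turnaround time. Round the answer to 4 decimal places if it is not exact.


Time quantum = 4
Execution trace:
  J1 runs 4 units, time = 4
  J2 runs 4 units, time = 8
  J3 runs 4 units, time = 12
  J1 runs 4 units, time = 16
  J2 runs 4 units, time = 20
  J3 runs 4 units, time = 24
  J1 runs 2 units, time = 26
  J2 runs 4 units, time = 30
  J2 runs 3 units, time = 33
Finish times: [26, 33, 24]
Average turnaround = 83/3 = 27.6667

27.6667


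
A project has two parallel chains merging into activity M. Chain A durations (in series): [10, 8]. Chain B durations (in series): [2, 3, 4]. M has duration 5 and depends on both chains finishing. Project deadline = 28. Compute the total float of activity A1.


Forward pass: ES(A1) = sum of predecessors on chain A = 0
EF = ES + duration = 0 + 10 = 10
Backward pass: LF(M) = deadline = 28; LS(M) = 28 - 5 = 23
LF(A1) = LS(M) - sum(successors on chain A) = 23 - 8 = 15
LS = LF - duration = 15 - 10 = 5
Total float = LS - ES = 5 - 0 = 5

5


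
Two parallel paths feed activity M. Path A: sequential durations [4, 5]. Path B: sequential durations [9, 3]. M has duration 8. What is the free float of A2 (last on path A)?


ES(A2) = sum of predecessors on chain A = 4
EF(A2) = ES + duration = 4 + 5 = 9
Successor of A2 is M. ES(M) = max(sum(A), sum(B)) = max(9, 12) = 12
Free float = ES(successor) - EF(current) = 12 - 9 = 3

3


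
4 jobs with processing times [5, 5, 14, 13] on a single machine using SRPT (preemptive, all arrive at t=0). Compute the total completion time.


Since all jobs arrive at t=0, SRPT equals SPT ordering.
SPT order: [5, 5, 13, 14]
Completion times:
  Job 1: p=5, C=5
  Job 2: p=5, C=10
  Job 3: p=13, C=23
  Job 4: p=14, C=37
Total completion time = 5 + 10 + 23 + 37 = 75

75


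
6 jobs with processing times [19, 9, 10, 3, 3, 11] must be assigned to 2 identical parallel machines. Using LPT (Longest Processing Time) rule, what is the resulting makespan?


Sort jobs in decreasing order (LPT): [19, 11, 10, 9, 3, 3]
Assign each job to the least loaded machine:
  Machine 1: jobs [19, 9], load = 28
  Machine 2: jobs [11, 10, 3, 3], load = 27
Makespan = max load = 28

28


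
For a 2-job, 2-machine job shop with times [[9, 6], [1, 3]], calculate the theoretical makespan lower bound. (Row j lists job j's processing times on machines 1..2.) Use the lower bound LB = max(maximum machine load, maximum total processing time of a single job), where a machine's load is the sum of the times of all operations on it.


Machine loads:
  Machine 1: 9 + 1 = 10
  Machine 2: 6 + 3 = 9
Max machine load = 10
Job totals:
  Job 1: 15
  Job 2: 4
Max job total = 15
Lower bound = max(10, 15) = 15

15


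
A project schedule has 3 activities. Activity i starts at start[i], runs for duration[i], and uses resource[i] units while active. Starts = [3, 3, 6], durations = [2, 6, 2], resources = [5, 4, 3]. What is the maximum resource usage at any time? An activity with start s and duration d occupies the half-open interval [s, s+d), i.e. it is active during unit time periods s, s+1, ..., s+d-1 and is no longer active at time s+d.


Each activity i is active on [start_i, start_i + duration_i).
Compute total resource usage per time slot:
  t=0: active resources = [], total = 0
  t=1: active resources = [], total = 0
  t=2: active resources = [], total = 0
  t=3: active resources = [5, 4], total = 9
  t=4: active resources = [5, 4], total = 9
  t=5: active resources = [4], total = 4
  t=6: active resources = [4, 3], total = 7
  t=7: active resources = [4, 3], total = 7
  t=8: active resources = [4], total = 4
Peak resource demand = 9

9


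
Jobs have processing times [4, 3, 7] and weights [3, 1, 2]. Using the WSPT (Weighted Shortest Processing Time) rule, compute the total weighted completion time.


Compute p/w ratios and sort ascending (WSPT): [(4, 3), (3, 1), (7, 2)]
Compute weighted completion times:
  Job (p=4,w=3): C=4, w*C=3*4=12
  Job (p=3,w=1): C=7, w*C=1*7=7
  Job (p=7,w=2): C=14, w*C=2*14=28
Total weighted completion time = 47

47


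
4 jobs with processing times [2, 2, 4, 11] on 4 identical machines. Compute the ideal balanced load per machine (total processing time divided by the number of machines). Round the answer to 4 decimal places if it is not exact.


Total processing time = 2 + 2 + 4 + 11 = 19
Number of machines = 4
Ideal balanced load = 19 / 4 = 4.75

4.75


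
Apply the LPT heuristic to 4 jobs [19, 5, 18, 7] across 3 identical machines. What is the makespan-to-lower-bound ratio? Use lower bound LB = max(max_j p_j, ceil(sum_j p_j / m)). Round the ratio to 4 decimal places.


LPT order: [19, 18, 7, 5]
Machine loads after assignment: [19, 18, 12]
LPT makespan = 19
Lower bound = max(max_job, ceil(total/3)) = max(19, 17) = 19
Ratio = 19 / 19 = 1.0

1.0


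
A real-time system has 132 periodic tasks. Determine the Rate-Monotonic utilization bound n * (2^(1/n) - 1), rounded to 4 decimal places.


Compute 2^(1/132) = 1.0052649263
Subtract 1: 1.0052649263 - 1 = 0.0052649263
Multiply by n: 132 * 0.0052649263 = 0.6949702716
Round to 4 dp: 0.6950

0.6950


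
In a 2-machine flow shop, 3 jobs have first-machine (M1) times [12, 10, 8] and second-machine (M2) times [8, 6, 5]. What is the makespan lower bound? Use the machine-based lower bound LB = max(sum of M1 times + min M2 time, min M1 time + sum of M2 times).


LB1 = sum(M1 times) + min(M2 times) = 30 + 5 = 35
LB2 = min(M1 times) + sum(M2 times) = 8 + 19 = 27
Lower bound = max(LB1, LB2) = max(35, 27) = 35

35


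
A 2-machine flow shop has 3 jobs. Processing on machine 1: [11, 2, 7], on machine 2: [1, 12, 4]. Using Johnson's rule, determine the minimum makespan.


Apply Johnson's rule:
  Group 1 (a <= b): [(2, 2, 12)]
  Group 2 (a > b): [(3, 7, 4), (1, 11, 1)]
Optimal job order: [2, 3, 1]
Schedule:
  Job 2: M1 done at 2, M2 done at 14
  Job 3: M1 done at 9, M2 done at 18
  Job 1: M1 done at 20, M2 done at 21
Makespan = 21

21


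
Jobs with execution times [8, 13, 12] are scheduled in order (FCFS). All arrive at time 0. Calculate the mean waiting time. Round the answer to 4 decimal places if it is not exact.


FCFS order (as given): [8, 13, 12]
Waiting times:
  Job 1: wait = 0
  Job 2: wait = 8
  Job 3: wait = 21
Sum of waiting times = 29
Average waiting time = 29/3 = 9.6667

9.6667


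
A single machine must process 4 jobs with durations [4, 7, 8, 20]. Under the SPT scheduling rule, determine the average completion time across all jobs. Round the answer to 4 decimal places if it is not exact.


Sort jobs by processing time (SPT order): [4, 7, 8, 20]
Compute completion times sequentially:
  Job 1: processing = 4, completes at 4
  Job 2: processing = 7, completes at 11
  Job 3: processing = 8, completes at 19
  Job 4: processing = 20, completes at 39
Sum of completion times = 73
Average completion time = 73/4 = 18.25

18.25


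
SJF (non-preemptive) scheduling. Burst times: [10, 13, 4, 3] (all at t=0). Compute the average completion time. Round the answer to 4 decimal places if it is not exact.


SJF order (ascending): [3, 4, 10, 13]
Completion times:
  Job 1: burst=3, C=3
  Job 2: burst=4, C=7
  Job 3: burst=10, C=17
  Job 4: burst=13, C=30
Average completion = 57/4 = 14.25

14.25


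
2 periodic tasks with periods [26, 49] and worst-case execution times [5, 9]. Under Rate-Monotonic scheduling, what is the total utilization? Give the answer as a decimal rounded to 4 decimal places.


Compute individual utilizations (exact fractions):
  Task 1: C/T = 5/26 (approx. 0.1923)
  Task 2: C/T = 9/49 (approx. 0.1837)
Total utilization U = 5/26 + 9/49 = 479/1274
Rounded to 4 decimal places: U = 0.3760
RM (Liu & Layland) bound for 2 tasks = 0.828427; compare with U = 479/1274 (approx. 0.375981)
U <= bound, so schedulable by RM sufficient condition.

0.3760


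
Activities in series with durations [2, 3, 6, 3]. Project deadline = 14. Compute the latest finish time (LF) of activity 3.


LF(activity 3) = deadline - sum of successor durations
Successors: activities 4 through 4 with durations [3]
Sum of successor durations = 3
LF = 14 - 3 = 11

11


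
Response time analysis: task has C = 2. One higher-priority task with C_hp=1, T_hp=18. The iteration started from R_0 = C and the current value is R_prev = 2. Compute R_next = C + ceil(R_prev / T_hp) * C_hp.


R_next = C + ceil(R_prev / T_hp) * C_hp
ceil(2 / 18) = ceil(0.1111) = 1
Interference = 1 * 1 = 1
R_next = 2 + 1 = 3

3


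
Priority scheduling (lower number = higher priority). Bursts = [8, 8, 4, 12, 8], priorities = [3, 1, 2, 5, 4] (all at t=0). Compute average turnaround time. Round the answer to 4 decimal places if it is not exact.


Sort by priority (ascending = highest first):
Order: [(1, 8), (2, 4), (3, 8), (4, 8), (5, 12)]
Completion times:
  Priority 1, burst=8, C=8
  Priority 2, burst=4, C=12
  Priority 3, burst=8, C=20
  Priority 4, burst=8, C=28
  Priority 5, burst=12, C=40
Average turnaround = 108/5 = 21.6

21.6


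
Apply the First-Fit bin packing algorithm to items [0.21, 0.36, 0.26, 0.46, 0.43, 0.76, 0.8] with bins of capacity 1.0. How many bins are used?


Place items sequentially using First-Fit:
  Item 0.21 -> new Bin 1
  Item 0.36 -> Bin 1 (now 0.57)
  Item 0.26 -> Bin 1 (now 0.83)
  Item 0.46 -> new Bin 2
  Item 0.43 -> Bin 2 (now 0.89)
  Item 0.76 -> new Bin 3
  Item 0.8 -> new Bin 4
Total bins used = 4

4


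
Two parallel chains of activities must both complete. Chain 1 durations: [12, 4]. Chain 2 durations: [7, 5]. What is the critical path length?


Path A total = 12 + 4 = 16
Path B total = 7 + 5 = 12
Critical path = longest path = max(16, 12) = 16

16


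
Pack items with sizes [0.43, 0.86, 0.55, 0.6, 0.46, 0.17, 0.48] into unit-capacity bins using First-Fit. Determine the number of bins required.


Place items sequentially using First-Fit:
  Item 0.43 -> new Bin 1
  Item 0.86 -> new Bin 2
  Item 0.55 -> Bin 1 (now 0.98)
  Item 0.6 -> new Bin 3
  Item 0.46 -> new Bin 4
  Item 0.17 -> Bin 3 (now 0.77)
  Item 0.48 -> Bin 4 (now 0.94)
Total bins used = 4

4


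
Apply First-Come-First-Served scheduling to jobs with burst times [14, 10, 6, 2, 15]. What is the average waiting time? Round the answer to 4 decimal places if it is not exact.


FCFS order (as given): [14, 10, 6, 2, 15]
Waiting times:
  Job 1: wait = 0
  Job 2: wait = 14
  Job 3: wait = 24
  Job 4: wait = 30
  Job 5: wait = 32
Sum of waiting times = 100
Average waiting time = 100/5 = 20.0

20.0


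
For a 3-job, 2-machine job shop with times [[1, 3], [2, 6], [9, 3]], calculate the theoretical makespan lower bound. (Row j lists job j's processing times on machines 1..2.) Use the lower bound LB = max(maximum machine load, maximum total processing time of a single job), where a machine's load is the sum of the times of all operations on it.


Machine loads:
  Machine 1: 1 + 2 + 9 = 12
  Machine 2: 3 + 6 + 3 = 12
Max machine load = 12
Job totals:
  Job 1: 4
  Job 2: 8
  Job 3: 12
Max job total = 12
Lower bound = max(12, 12) = 12

12


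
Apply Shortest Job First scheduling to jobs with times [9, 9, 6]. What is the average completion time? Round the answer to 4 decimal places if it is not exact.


SJF order (ascending): [6, 9, 9]
Completion times:
  Job 1: burst=6, C=6
  Job 2: burst=9, C=15
  Job 3: burst=9, C=24
Average completion = 45/3 = 15.0

15.0


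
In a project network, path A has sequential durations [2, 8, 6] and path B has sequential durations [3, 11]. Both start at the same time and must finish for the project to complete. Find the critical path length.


Path A total = 2 + 8 + 6 = 16
Path B total = 3 + 11 = 14
Critical path = longest path = max(16, 14) = 16

16


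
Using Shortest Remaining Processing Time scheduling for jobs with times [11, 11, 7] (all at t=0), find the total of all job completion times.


Since all jobs arrive at t=0, SRPT equals SPT ordering.
SPT order: [7, 11, 11]
Completion times:
  Job 1: p=7, C=7
  Job 2: p=11, C=18
  Job 3: p=11, C=29
Total completion time = 7 + 18 + 29 = 54

54


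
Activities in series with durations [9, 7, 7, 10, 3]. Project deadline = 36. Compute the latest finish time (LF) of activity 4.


LF(activity 4) = deadline - sum of successor durations
Successors: activities 5 through 5 with durations [3]
Sum of successor durations = 3
LF = 36 - 3 = 33

33


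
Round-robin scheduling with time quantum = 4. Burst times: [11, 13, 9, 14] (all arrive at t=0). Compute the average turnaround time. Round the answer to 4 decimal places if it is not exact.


Time quantum = 4
Execution trace:
  J1 runs 4 units, time = 4
  J2 runs 4 units, time = 8
  J3 runs 4 units, time = 12
  J4 runs 4 units, time = 16
  J1 runs 4 units, time = 20
  J2 runs 4 units, time = 24
  J3 runs 4 units, time = 28
  J4 runs 4 units, time = 32
  J1 runs 3 units, time = 35
  J2 runs 4 units, time = 39
  J3 runs 1 units, time = 40
  J4 runs 4 units, time = 44
  J2 runs 1 units, time = 45
  J4 runs 2 units, time = 47
Finish times: [35, 45, 40, 47]
Average turnaround = 167/4 = 41.75

41.75


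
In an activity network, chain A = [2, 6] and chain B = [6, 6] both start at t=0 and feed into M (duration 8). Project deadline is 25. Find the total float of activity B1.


Forward pass: ES(B1) = sum of predecessors on chain B = 0
EF = ES + duration = 0 + 6 = 6
Backward pass: LF(M) = deadline = 25; LS(M) = 25 - 8 = 17
LF(B1) = LS(M) - sum(successors on chain B) = 17 - 6 = 11
LS = LF - duration = 11 - 6 = 5
Total float = LS - ES = 5 - 0 = 5

5


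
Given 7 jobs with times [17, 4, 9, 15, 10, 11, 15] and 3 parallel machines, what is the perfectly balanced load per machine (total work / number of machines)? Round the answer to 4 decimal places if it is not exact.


Total processing time = 17 + 4 + 9 + 15 + 10 + 11 + 15 = 81
Number of machines = 3
Ideal balanced load = 81 / 3 = 27.0

27.0


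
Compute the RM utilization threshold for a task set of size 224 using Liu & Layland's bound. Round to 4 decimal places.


Compute 2^(1/224) = 1.0030991997
Subtract 1: 1.0030991997 - 1 = 0.0030991997
Multiply by n: 224 * 0.0030991997 = 0.6942207328
Round to 4 dp: 0.6942

0.6942


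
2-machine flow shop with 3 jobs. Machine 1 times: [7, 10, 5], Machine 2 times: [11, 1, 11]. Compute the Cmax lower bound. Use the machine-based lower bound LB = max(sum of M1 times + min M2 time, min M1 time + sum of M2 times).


LB1 = sum(M1 times) + min(M2 times) = 22 + 1 = 23
LB2 = min(M1 times) + sum(M2 times) = 5 + 23 = 28
Lower bound = max(LB1, LB2) = max(23, 28) = 28

28


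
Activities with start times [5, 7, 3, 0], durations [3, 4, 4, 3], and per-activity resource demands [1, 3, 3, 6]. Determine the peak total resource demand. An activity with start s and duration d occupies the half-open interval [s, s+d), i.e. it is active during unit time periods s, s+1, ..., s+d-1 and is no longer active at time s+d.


Each activity i is active on [start_i, start_i + duration_i).
Compute total resource usage per time slot:
  t=0: active resources = [6], total = 6
  t=1: active resources = [6], total = 6
  t=2: active resources = [6], total = 6
  t=3: active resources = [3], total = 3
  t=4: active resources = [3], total = 3
  t=5: active resources = [1, 3], total = 4
  t=6: active resources = [1, 3], total = 4
  t=7: active resources = [1, 3], total = 4
  t=8: active resources = [3], total = 3
  t=9: active resources = [3], total = 3
  t=10: active resources = [3], total = 3
Peak resource demand = 6

6


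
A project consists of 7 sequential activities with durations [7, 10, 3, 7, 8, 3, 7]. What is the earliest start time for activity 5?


Activity 5 starts after activities 1 through 4 complete.
Predecessor durations: [7, 10, 3, 7]
ES = 7 + 10 + 3 + 7 = 27

27


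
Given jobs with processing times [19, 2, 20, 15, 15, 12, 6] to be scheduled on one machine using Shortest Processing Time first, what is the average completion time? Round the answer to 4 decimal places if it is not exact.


Sort jobs by processing time (SPT order): [2, 6, 12, 15, 15, 19, 20]
Compute completion times sequentially:
  Job 1: processing = 2, completes at 2
  Job 2: processing = 6, completes at 8
  Job 3: processing = 12, completes at 20
  Job 4: processing = 15, completes at 35
  Job 5: processing = 15, completes at 50
  Job 6: processing = 19, completes at 69
  Job 7: processing = 20, completes at 89
Sum of completion times = 273
Average completion time = 273/7 = 39.0

39.0


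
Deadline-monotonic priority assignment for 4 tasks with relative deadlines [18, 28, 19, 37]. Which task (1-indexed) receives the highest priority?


Sort tasks by relative deadline (ascending):
  Task 1: deadline = 18
  Task 3: deadline = 19
  Task 2: deadline = 28
  Task 4: deadline = 37
Priority order (highest first): [1, 3, 2, 4]
Highest priority task = 1

1


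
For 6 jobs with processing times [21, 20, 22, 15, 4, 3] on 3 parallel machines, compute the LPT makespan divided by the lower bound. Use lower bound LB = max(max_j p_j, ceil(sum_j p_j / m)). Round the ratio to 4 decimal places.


LPT order: [22, 21, 20, 15, 4, 3]
Machine loads after assignment: [25, 25, 35]
LPT makespan = 35
Lower bound = max(max_job, ceil(total/3)) = max(22, 29) = 29
Ratio = 35 / 29 = 1.2069

1.2069


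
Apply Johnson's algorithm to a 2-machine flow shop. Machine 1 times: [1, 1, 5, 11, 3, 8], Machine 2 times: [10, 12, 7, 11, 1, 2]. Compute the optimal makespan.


Apply Johnson's rule:
  Group 1 (a <= b): [(1, 1, 10), (2, 1, 12), (3, 5, 7), (4, 11, 11)]
  Group 2 (a > b): [(6, 8, 2), (5, 3, 1)]
Optimal job order: [1, 2, 3, 4, 6, 5]
Schedule:
  Job 1: M1 done at 1, M2 done at 11
  Job 2: M1 done at 2, M2 done at 23
  Job 3: M1 done at 7, M2 done at 30
  Job 4: M1 done at 18, M2 done at 41
  Job 6: M1 done at 26, M2 done at 43
  Job 5: M1 done at 29, M2 done at 44
Makespan = 44

44


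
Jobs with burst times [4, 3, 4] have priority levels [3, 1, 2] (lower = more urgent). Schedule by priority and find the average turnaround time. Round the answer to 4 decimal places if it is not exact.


Sort by priority (ascending = highest first):
Order: [(1, 3), (2, 4), (3, 4)]
Completion times:
  Priority 1, burst=3, C=3
  Priority 2, burst=4, C=7
  Priority 3, burst=4, C=11
Average turnaround = 21/3 = 7.0

7.0


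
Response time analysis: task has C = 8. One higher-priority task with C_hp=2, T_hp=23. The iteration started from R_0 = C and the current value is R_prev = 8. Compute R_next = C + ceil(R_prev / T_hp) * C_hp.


R_next = C + ceil(R_prev / T_hp) * C_hp
ceil(8 / 23) = ceil(0.3478) = 1
Interference = 1 * 2 = 2
R_next = 8 + 2 = 10

10


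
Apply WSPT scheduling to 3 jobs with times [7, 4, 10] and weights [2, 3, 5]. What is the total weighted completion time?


Compute p/w ratios and sort ascending (WSPT): [(4, 3), (10, 5), (7, 2)]
Compute weighted completion times:
  Job (p=4,w=3): C=4, w*C=3*4=12
  Job (p=10,w=5): C=14, w*C=5*14=70
  Job (p=7,w=2): C=21, w*C=2*21=42
Total weighted completion time = 124

124


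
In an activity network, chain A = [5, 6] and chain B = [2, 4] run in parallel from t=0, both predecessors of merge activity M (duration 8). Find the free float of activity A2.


ES(A2) = sum of predecessors on chain A = 5
EF(A2) = ES + duration = 5 + 6 = 11
Successor of A2 is M. ES(M) = max(sum(A), sum(B)) = max(11, 6) = 11
Free float = ES(successor) - EF(current) = 11 - 11 = 0

0


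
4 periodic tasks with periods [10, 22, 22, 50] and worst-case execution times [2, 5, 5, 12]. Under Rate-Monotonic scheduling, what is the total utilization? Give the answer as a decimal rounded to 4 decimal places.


Compute individual utilizations (exact fractions):
  Task 1: C/T = 2/10 = 1/5 (approx. 0.2)
  Task 2: C/T = 5/22 (approx. 0.2273)
  Task 3: C/T = 5/22 (approx. 0.2273)
  Task 4: C/T = 12/50 = 6/25 (approx. 0.24)
Total utilization U = 1/5 + 5/22 + 5/22 + 6/25 = 246/275
Rounded to 4 decimal places: U = 0.8945
RM (Liu & Layland) bound for 4 tasks = 0.756828; compare with U = 246/275 (approx. 0.894545)
bound < U <= 1, so the RM sufficient condition is not met (inconclusive; an exact test such as response-time analysis is needed).

0.8945


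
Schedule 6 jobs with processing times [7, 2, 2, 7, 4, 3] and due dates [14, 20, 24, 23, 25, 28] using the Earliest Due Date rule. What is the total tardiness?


Sort by due date (EDD order): [(7, 14), (2, 20), (7, 23), (2, 24), (4, 25), (3, 28)]
Compute completion times and tardiness:
  Job 1: p=7, d=14, C=7, tardiness=max(0,7-14)=0
  Job 2: p=2, d=20, C=9, tardiness=max(0,9-20)=0
  Job 3: p=7, d=23, C=16, tardiness=max(0,16-23)=0
  Job 4: p=2, d=24, C=18, tardiness=max(0,18-24)=0
  Job 5: p=4, d=25, C=22, tardiness=max(0,22-25)=0
  Job 6: p=3, d=28, C=25, tardiness=max(0,25-28)=0
Total tardiness = 0

0


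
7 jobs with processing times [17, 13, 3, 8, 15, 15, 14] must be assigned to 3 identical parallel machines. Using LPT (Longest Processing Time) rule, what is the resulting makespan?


Sort jobs in decreasing order (LPT): [17, 15, 15, 14, 13, 8, 3]
Assign each job to the least loaded machine:
  Machine 1: jobs [17, 8, 3], load = 28
  Machine 2: jobs [15, 14], load = 29
  Machine 3: jobs [15, 13], load = 28
Makespan = max load = 29

29


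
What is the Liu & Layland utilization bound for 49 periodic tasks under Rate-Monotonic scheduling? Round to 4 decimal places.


Compute 2^(1/49) = 1.0142463870
Subtract 1: 1.0142463870 - 1 = 0.0142463870
Multiply by n: 49 * 0.0142463870 = 0.6980729630
Round to 4 dp: 0.6981

0.6981


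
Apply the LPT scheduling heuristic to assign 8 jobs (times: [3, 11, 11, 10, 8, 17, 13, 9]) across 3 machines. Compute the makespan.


Sort jobs in decreasing order (LPT): [17, 13, 11, 11, 10, 9, 8, 3]
Assign each job to the least loaded machine:
  Machine 1: jobs [17, 9], load = 26
  Machine 2: jobs [13, 10, 3], load = 26
  Machine 3: jobs [11, 11, 8], load = 30
Makespan = max load = 30

30


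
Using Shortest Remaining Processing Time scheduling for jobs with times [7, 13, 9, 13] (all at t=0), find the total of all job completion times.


Since all jobs arrive at t=0, SRPT equals SPT ordering.
SPT order: [7, 9, 13, 13]
Completion times:
  Job 1: p=7, C=7
  Job 2: p=9, C=16
  Job 3: p=13, C=29
  Job 4: p=13, C=42
Total completion time = 7 + 16 + 29 + 42 = 94

94


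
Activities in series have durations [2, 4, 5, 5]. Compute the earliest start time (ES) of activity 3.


Activity 3 starts after activities 1 through 2 complete.
Predecessor durations: [2, 4]
ES = 2 + 4 = 6

6


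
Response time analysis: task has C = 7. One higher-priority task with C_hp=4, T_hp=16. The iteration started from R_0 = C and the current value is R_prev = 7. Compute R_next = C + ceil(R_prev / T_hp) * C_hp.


R_next = C + ceil(R_prev / T_hp) * C_hp
ceil(7 / 16) = ceil(0.4375) = 1
Interference = 1 * 4 = 4
R_next = 7 + 4 = 11

11


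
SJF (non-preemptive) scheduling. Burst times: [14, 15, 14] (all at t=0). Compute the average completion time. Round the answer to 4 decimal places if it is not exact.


SJF order (ascending): [14, 14, 15]
Completion times:
  Job 1: burst=14, C=14
  Job 2: burst=14, C=28
  Job 3: burst=15, C=43
Average completion = 85/3 = 28.3333

28.3333


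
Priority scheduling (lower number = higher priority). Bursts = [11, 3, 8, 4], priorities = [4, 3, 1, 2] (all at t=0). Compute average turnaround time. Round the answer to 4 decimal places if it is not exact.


Sort by priority (ascending = highest first):
Order: [(1, 8), (2, 4), (3, 3), (4, 11)]
Completion times:
  Priority 1, burst=8, C=8
  Priority 2, burst=4, C=12
  Priority 3, burst=3, C=15
  Priority 4, burst=11, C=26
Average turnaround = 61/4 = 15.25

15.25


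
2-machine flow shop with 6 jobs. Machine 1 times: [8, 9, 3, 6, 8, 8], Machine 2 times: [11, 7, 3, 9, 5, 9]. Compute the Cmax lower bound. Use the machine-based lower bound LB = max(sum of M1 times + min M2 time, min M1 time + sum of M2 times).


LB1 = sum(M1 times) + min(M2 times) = 42 + 3 = 45
LB2 = min(M1 times) + sum(M2 times) = 3 + 44 = 47
Lower bound = max(LB1, LB2) = max(45, 47) = 47

47
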